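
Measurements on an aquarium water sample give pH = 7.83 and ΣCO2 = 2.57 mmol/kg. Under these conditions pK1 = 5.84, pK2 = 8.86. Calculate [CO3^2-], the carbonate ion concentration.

[CO3²⁻] = 0.217 mmol/kg

α₂ = 1 / (1 + [H⁺]/K2 + [H⁺]²/(K1K2)) = 1 / (1 + 10^+1.03 + 10^-0.96)
   = 1 / (1 + 10.715 + 0.10965) = 1/11.825 = 0.08457
[CO3²⁻] = α₂ × DIC = 0.08457 × 2.57 = 0.217 mmol/kg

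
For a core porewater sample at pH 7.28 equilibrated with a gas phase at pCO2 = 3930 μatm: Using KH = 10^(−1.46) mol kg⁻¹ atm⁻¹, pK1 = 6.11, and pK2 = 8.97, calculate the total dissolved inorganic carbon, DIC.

DIC = 2.19 mmol/kg

[CO2*] = KH · pCO2 = 10^(−1.46) × 3930×10^-6 = 1.363×10^-4 mol/kg
α₀ = 1/(1 + K1/[H⁺] + K1K2/[H⁺]²) = 1/(1 + 10^+1.17 + 10^-0.52) = 0.06214
DIC = [CO2*]/α₀ = 1.363×10^-4 / 0.06214 = 2.19 mmol/kg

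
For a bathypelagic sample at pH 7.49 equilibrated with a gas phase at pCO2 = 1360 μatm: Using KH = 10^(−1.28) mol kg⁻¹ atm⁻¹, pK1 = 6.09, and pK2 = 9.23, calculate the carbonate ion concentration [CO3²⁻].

[CO2*] = KH · pCO2 = 10^(−1.28) × 1360×10^-6 = 7.137×10^-5 mol/kg
α₀ = 1/(1 + K1/[H⁺] + K1K2/[H⁺]²) = 1/(1 + 10^+1.40 + 10^-0.34) = 0.03763
DIC = [CO2*]/α₀ = 7.137×10^-5 / 0.03763 = 1.897 mmol/kg
[CO3²⁻] = α₂·DIC; α₂ = 0.01720, so [CO3²⁻] = 0.01720 × 1.897 = 0.0326 mmol/kg

[CO3²⁻] = 0.0326 mmol/kg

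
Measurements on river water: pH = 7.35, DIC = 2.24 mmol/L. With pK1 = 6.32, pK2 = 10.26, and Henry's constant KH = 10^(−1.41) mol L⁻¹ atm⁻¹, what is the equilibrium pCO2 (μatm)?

α₀ = 1 / (1 + K1/[H⁺] + K1K2/[H⁺]²) = 1 / (1 + 10^+1.03 + 10^-1.88)
   = 1 / (1 + 10.715 + 0.013183) = 1/11.728 = 0.08526
[CO2*] = α₀ × DIC = 0.08526 × 2.24 = 0.1910 mmol/L
pCO2 = [CO2*]/KH = 1.910×10^-4 / 3.890×10^-2 = 4910 μatm

pCO2 = 4910 μatm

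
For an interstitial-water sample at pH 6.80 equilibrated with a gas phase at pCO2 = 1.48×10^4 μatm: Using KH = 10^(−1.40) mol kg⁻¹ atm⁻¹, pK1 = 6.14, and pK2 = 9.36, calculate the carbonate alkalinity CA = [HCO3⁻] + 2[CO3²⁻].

[CO2*] = KH · pCO2 = 10^(−1.40) × 1.48×10^4×10^-6 = 5.892×10^-4 mol/kg
α₀ = 1/(1 + K1/[H⁺] + K1K2/[H⁺]²) = 1/(1 + 10^+0.66 + 10^-1.90) = 0.1791
DIC = [CO2*]/α₀ = 5.892×10^-4 / 0.1791 = 3.290 mmol/kg
CA = (α₁ + 2α₂)·DIC = (0.8186 + 2×0.002255) × 3.290 = 2.71 mmol/kg

CA = 2.71 mmol/kg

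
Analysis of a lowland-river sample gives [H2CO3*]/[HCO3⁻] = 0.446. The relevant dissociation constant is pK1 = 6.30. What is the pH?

pH = 6.65

From K1 = [H⁺][HCO3⁻]/[H2CO3*]:  pH = pK1 − log₁₀([H2CO3*]/[HCO3⁻])
log₁₀(0.446) = -0.351
pH = 6.30 − (-0.351) = 6.65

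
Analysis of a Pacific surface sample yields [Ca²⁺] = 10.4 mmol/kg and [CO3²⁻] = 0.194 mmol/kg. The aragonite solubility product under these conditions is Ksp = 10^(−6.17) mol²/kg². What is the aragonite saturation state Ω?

Ksp = 10^(−6.17) = 6.761×10^-7
Ω = [Ca²⁺][CO3²⁻]/Ksp = (10.4×10^-3)(0.194×10^-3) / 6.761×10^-7 = 2.98

Ω = 2.98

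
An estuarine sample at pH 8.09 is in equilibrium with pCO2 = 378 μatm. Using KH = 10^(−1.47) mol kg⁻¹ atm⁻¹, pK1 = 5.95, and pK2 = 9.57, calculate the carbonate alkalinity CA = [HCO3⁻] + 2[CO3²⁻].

[CO2*] = KH · pCO2 = 10^(−1.47) × 378×10^-6 = 1.281×10^-5 mol/kg
α₀ = 1/(1 + K1/[H⁺] + K1K2/[H⁺]²) = 1/(1 + 10^+2.14 + 10^+0.66) = 0.006963
DIC = [CO2*]/α₀ = 1.281×10^-5 / 0.006963 = 1.839 mmol/kg
CA = (α₁ + 2α₂)·DIC = (0.9612 + 2×0.03183) × 1.839 = 1.89 mmol/kg

CA = 1.89 mmol/kg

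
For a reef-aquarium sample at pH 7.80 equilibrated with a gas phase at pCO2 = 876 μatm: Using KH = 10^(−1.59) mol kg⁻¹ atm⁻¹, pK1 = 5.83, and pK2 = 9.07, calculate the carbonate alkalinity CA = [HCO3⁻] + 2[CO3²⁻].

[CO2*] = KH · pCO2 = 10^(−1.59) × 876×10^-6 = 2.252×10^-5 mol/kg
α₀ = 1/(1 + K1/[H⁺] + K1K2/[H⁺]²) = 1/(1 + 10^+1.97 + 10^+0.70) = 0.01007
DIC = [CO2*]/α₀ = 2.252×10^-5 / 0.01007 = 2.237 mmol/kg
CA = (α₁ + 2α₂)·DIC = (0.9395 + 2×0.05045) × 2.237 = 2.33 mmol/kg

CA = 2.33 mmol/kg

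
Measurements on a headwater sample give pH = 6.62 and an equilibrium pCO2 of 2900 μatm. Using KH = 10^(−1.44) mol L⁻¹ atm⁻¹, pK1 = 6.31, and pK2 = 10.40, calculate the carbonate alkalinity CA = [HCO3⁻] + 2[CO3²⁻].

[CO2*] = KH · pCO2 = 10^(−1.44) × 2900×10^-6 = 1.053×10^-4 mol/L
α₀ = 1/(1 + K1/[H⁺] + K1K2/[H⁺]²) = 1/(1 + 10^+0.31 + 10^-3.47) = 0.3287
DIC = [CO2*]/α₀ = 1.053×10^-4 / 0.3287 = 0.3203 mmol/L
CA = (α₁ + 2α₂)·DIC = (0.6712 + 2×0.0001114) × 0.3203 = 0.215 mmol/L

CA = 0.215 mmol/L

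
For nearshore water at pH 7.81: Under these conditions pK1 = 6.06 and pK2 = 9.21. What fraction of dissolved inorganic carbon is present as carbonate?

α₂ = 0.0376

α₂ = 1 / (1 + [H⁺]/K2 + [H⁺]²/(K1K2)) = 1 / (1 + 10^+1.40 + 10^-0.35)
   = 1 / (1 + 25.119 + 0.44668) = 1/26.566 = 0.03764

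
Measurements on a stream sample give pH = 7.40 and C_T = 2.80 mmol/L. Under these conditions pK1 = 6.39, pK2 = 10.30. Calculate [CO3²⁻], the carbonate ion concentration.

[CO3²⁻] = 3.21 μmol/L

α₂ = 1 / (1 + [H⁺]/K2 + [H⁺]²/(K1K2)) = 1 / (1 + 10^+2.90 + 10^+1.89)
   = 1 / (1 + 794.33 + 77.625) = 1/872.95 = 0.001146
[CO3²⁻] = α₂ × DIC = 0.001146 × 2.80 = 0.00321 mmol/L = 3.21 μmol/L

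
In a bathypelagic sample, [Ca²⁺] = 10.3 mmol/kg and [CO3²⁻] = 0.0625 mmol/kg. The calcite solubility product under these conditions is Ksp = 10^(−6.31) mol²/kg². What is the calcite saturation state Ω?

Ksp = 10^(−6.31) = 4.898×10^-7
Ω = [Ca²⁺][CO3²⁻]/Ksp = (10.3×10^-3)(0.0625×10^-3) / 4.898×10^-7 = 1.31

Ω = 1.31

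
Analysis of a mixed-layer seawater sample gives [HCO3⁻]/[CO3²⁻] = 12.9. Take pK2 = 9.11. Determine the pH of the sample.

From K2 = [H⁺][CO3²⁻]/[HCO3⁻]:  pH = pK2 − log₁₀([HCO3⁻]/[CO3²⁻])
log₁₀(12.9) = +1.111
pH = 9.11 − (+1.111) = 8.00

pH = 8.00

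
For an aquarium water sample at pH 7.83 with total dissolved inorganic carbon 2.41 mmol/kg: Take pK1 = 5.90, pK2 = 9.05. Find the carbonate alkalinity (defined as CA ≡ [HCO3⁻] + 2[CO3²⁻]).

CA = [HCO3⁻] + 2[CO3²⁻] = (α₁ + 2α₂)·DIC
At pH 7.83: [H⁺]/K1 = 10^-1.93 = 0.011749, K2/[H⁺] = 10^-1.22 = 0.060256
α₁ = 1/(1 + 0.011749 + 0.060256) = 1/1.0720 = 0.9328; α₂ = α₁·K2/[H⁺] = 0.05621
α₁ + 2α₂ = 1.0452
CA = 1.0452 × 2.41 = 2.52 mmol/kg

CA = 2.52 mmol/kg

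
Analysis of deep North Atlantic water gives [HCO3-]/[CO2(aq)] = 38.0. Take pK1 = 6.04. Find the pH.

From K1 = [H⁺][HCO3-]/[CO2(aq)]:  pH = pK1 + log₁₀([HCO3-]/[CO2(aq)])
log₁₀(38.0) = +1.580
pH = 6.04 + (+1.580) = 7.62

pH = 7.62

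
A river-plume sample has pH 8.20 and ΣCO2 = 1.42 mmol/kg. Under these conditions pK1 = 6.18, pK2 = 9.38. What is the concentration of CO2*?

[CO2*] = 12.6 μmol/kg

α₀ = 1 / (1 + K1/[H⁺] + K1K2/[H⁺]²) = 1 / (1 + 10^+2.02 + 10^+0.84)
   = 1 / (1 + 104.71 + 6.9183) = 1/112.63 = 0.008879
[CO2*] = α₀ × DIC = 0.008879 × 1.42 = 0.0126 mmol/kg = 12.6 μmol/kg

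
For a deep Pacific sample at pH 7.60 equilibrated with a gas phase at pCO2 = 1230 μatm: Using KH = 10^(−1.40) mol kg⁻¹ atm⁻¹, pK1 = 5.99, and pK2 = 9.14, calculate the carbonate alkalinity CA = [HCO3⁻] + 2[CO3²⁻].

[CO2*] = KH · pCO2 = 10^(−1.40) × 1230×10^-6 = 4.897×10^-5 mol/kg
α₀ = 1/(1 + K1/[H⁺] + K1K2/[H⁺]²) = 1/(1 + 10^+1.61 + 10^+0.07) = 0.02330
DIC = [CO2*]/α₀ = 4.897×10^-5 / 0.02330 = 2.101 mmol/kg
CA = (α₁ + 2α₂)·DIC = (0.9493 + 2×0.02738) × 2.101 = 2.11 mmol/kg

CA = 2.11 mmol/kg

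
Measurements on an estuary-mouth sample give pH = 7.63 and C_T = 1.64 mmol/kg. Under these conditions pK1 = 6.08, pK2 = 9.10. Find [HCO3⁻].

[HCO3⁻] = 1.54 mmol/kg

α₁ = 1 / (1 + [H⁺]/K1 + K2/[H⁺]) = 1 / (1 + 10^-1.55 + 10^-1.47)
   = 1 / (1 + 0.028184 + 0.033884) = 1/1.0621 = 0.9416
[HCO3⁻] = α₁ × DIC = 0.9416 × 1.64 = 1.54 mmol/kg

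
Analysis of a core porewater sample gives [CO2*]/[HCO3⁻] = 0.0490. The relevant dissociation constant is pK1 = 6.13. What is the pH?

From K1 = [H⁺][HCO3⁻]/[CO2*]:  pH = pK1 − log₁₀([CO2*]/[HCO3⁻])
log₁₀(0.0490) = -1.310
pH = 6.13 − (-1.310) = 7.44

pH = 7.44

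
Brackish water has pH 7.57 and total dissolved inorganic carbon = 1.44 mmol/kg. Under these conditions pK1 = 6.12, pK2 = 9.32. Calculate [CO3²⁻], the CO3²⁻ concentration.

α₂ = 1 / (1 + [H⁺]/K2 + [H⁺]²/(K1K2)) = 1 / (1 + 10^+1.75 + 10^+0.30)
   = 1 / (1 + 56.234 + 1.9953) = 1/59.229 = 0.01688
[CO3²⁻] = α₂ × DIC = 0.01688 × 1.44 = 0.0243 mmol/kg

[CO3²⁻] = 0.0243 mmol/kg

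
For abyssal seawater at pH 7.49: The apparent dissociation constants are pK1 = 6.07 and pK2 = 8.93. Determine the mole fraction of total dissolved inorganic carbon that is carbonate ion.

α₂ = 0.0338

α₂ = 1 / (1 + [H⁺]/K2 + [H⁺]²/(K1K2)) = 1 / (1 + 10^+1.44 + 10^+0.02)
   = 1 / (1 + 27.542 + 1.0471) = 1/29.589 = 0.03380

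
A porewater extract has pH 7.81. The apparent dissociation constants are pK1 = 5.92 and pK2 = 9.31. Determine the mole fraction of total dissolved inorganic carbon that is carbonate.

α₂ = 1 / (1 + [H⁺]/K2 + [H⁺]²/(K1K2)) = 1 / (1 + 10^+1.50 + 10^-0.39)
   = 1 / (1 + 31.623 + 0.40738) = 1/33.030 = 0.03028

α₂ = 0.0303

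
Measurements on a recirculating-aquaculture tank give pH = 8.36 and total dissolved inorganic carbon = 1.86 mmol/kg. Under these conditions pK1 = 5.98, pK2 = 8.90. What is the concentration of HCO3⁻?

[HCO3⁻] = 1.44 mmol/kg

α₁ = 1 / (1 + [H⁺]/K1 + K2/[H⁺]) = 1 / (1 + 10^-2.38 + 10^-0.54)
   = 1 / (1 + 0.0041687 + 0.28840) = 1/1.2926 = 0.7737
[HCO3⁻] = α₁ × DIC = 0.7737 × 1.86 = 1.44 mmol/kg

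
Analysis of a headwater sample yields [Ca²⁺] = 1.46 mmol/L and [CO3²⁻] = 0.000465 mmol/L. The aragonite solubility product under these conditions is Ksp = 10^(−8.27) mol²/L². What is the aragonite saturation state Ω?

Ksp = 10^(−8.27) = 5.370×10^-9
Ω = [Ca²⁺][CO3²⁻]/Ksp = (1.46×10^-3)(0.000465×10^-3) / 5.370×10^-9 = 0.126

Ω = 0.126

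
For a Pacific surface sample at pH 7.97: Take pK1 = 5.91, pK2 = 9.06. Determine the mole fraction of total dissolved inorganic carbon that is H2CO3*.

α₀ = 0.00799

α₀ = 1 / (1 + K1/[H⁺] + K1K2/[H⁺]²) = 1 / (1 + 10^+2.06 + 10^+0.97)
   = 1 / (1 + 114.82 + 9.3325) = 1/125.15 = 0.007991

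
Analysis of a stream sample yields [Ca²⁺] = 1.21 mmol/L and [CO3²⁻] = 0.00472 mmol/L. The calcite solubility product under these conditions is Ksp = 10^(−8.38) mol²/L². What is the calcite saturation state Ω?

Ω = 1.37

Ksp = 10^(−8.38) = 4.169×10^-9
Ω = [Ca²⁺][CO3²⁻]/Ksp = (1.21×10^-3)(0.00472×10^-3) / 4.169×10^-9 = 1.37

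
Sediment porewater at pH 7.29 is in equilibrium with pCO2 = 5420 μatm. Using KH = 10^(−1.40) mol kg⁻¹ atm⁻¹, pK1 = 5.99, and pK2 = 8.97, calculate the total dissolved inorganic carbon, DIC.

[CO2*] = KH · pCO2 = 10^(−1.40) × 5420×10^-6 = 2.158×10^-4 mol/kg
α₀ = 1/(1 + K1/[H⁺] + K1K2/[H⁺]²) = 1/(1 + 10^+1.30 + 10^-0.38) = 0.04680
DIC = [CO2*]/α₀ = 2.158×10^-4 / 0.04680 = 4.61 mmol/kg

DIC = 4.61 mmol/kg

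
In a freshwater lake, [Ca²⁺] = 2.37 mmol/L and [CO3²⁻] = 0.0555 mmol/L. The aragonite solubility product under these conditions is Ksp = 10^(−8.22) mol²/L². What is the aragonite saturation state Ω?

Ksp = 10^(−8.22) = 6.026×10^-9
Ω = [Ca²⁺][CO3²⁻]/Ksp = (2.37×10^-3)(0.0555×10^-3) / 6.026×10^-9 = 21.8

Ω = 21.8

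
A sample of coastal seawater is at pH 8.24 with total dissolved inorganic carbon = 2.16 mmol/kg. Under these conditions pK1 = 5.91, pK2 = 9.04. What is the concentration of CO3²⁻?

α₂ = 1 / (1 + [H⁺]/K2 + [H⁺]²/(K1K2)) = 1 / (1 + 10^+0.80 + 10^-1.53)
   = 1 / (1 + 6.3096 + 0.029512) = 1/7.3391 = 0.1363
[CO3²⁻] = α₂ × DIC = 0.1363 × 2.16 = 0.294 mmol/kg

[CO3²⁻] = 0.294 mmol/kg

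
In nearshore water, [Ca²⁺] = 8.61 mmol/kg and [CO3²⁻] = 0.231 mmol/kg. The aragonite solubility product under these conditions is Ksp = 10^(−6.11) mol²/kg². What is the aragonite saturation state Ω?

Ksp = 10^(−6.11) = 7.762×10^-7
Ω = [Ca²⁺][CO3²⁻]/Ksp = (8.61×10^-3)(0.231×10^-3) / 7.762×10^-7 = 2.56

Ω = 2.56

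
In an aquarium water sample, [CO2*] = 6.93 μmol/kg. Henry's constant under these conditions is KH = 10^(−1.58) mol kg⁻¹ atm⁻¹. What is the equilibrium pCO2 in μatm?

KH = 10^(−1.58) = 2.630×10^-2 mol kg⁻¹ atm⁻¹
pCO2 = [CO2*]/KH = 6.93×10^-6 / 2.630×10^-2 = 2.63×10^-4 atm = 263 μatm

pCO2 = 263 μatm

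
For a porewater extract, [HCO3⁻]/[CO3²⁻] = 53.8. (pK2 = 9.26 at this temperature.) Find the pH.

pH = 7.53

From K2 = [H⁺][CO3²⁻]/[HCO3⁻]:  pH = pK2 − log₁₀([HCO3⁻]/[CO3²⁻])
log₁₀(53.8) = +1.731
pH = 9.26 − (+1.731) = 7.53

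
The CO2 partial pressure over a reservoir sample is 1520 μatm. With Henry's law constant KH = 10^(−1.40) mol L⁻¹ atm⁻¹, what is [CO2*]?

[CO2*] = 60.5 μmol/L

KH = 10^(−1.40) = 3.981×10^-2 mol L⁻¹ atm⁻¹
[CO2*] = KH · pCO2 = 3.981×10^-2 × 1520×10^-6 atm = 6.05×10^-5 mol/L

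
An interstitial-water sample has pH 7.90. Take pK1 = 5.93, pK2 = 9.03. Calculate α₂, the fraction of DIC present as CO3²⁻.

α₂ = 0.0683

α₂ = 1 / (1 + [H⁺]/K2 + [H⁺]²/(K1K2)) = 1 / (1 + 10^+1.13 + 10^-0.84)
   = 1 / (1 + 13.490 + 0.14454) = 1/14.634 = 0.06833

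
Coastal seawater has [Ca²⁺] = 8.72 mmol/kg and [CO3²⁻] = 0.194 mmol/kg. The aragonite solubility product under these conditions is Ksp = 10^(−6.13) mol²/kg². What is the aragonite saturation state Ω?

Ksp = 10^(−6.13) = 7.413×10^-7
Ω = [Ca²⁺][CO3²⁻]/Ksp = (8.72×10^-3)(0.194×10^-3) / 7.413×10^-7 = 2.28

Ω = 2.28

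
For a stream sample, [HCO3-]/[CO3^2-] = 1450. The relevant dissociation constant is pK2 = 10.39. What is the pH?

From K2 = [H⁺][CO3^2-]/[HCO3-]:  pH = pK2 − log₁₀([HCO3-]/[CO3^2-])
log₁₀(1450) = +3.161
pH = 10.39 − (+3.161) = 7.23

pH = 7.23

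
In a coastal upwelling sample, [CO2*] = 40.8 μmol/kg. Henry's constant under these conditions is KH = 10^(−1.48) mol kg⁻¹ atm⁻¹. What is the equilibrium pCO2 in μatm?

KH = 10^(−1.48) = 3.311×10^-2 mol kg⁻¹ atm⁻¹
pCO2 = [CO2*]/KH = 40.8×10^-6 / 3.311×10^-2 = 1.23×10^-3 atm = 1230 μatm

pCO2 = 1230 μatm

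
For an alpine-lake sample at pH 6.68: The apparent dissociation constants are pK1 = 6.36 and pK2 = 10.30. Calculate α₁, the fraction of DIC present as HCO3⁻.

α₁ = 1 / (1 + [H⁺]/K1 + K2/[H⁺]) = 1 / (1 + 10^-0.32 + 10^-3.62)
   = 1 / (1 + 0.47863 + 0.00023988) = 1/1.4789 = 0.6762

α₁ = 0.676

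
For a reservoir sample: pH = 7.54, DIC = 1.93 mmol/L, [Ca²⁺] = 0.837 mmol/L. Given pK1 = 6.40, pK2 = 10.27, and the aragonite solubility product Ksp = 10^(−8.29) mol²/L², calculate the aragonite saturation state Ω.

α₂ = 1 / (1 + [H⁺]/K2 + [H⁺]²/(K1K2)) = 1 / (1 + 10^+2.73 + 10^+1.59)
   = 1 / (1 + 537.03 + 38.905) = 1/576.94 = 0.001733
[CO3²⁻] = α₂ × DIC = 0.001733 × 1.93 = 0.003345 mmol/L = 3.345 μmol/L
Ksp = 10^(−8.29) = 5.129×10^-9
Ω = [Ca²⁺][CO3²⁻]/Ksp = (0.837×10^-3)(3.345×10^-6) / 5.129×10^-9 = 0.546

Ω = 0.546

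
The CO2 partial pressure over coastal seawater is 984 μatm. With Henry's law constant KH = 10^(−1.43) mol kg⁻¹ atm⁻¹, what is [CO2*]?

[CO2*] = 36.6 μmol/kg

KH = 10^(−1.43) = 3.715×10^-2 mol kg⁻¹ atm⁻¹
[CO2*] = KH · pCO2 = 3.715×10^-2 × 984×10^-6 atm = 3.66×10^-5 mol/kg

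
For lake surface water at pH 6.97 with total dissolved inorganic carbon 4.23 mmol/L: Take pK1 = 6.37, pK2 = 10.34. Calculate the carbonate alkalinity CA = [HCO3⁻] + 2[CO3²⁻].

CA = [HCO3⁻] + 2[CO3²⁻] = (α₁ + 2α₂)·DIC
At pH 6.97: [H⁺]/K1 = 10^-0.60 = 0.25119, K2/[H⁺] = 10^-3.37 = 0.00042658
α₁ = 1/(1 + 0.25119 + 0.00042658) = 1/1.2516 = 0.7990; α₂ = α₁·K2/[H⁺] = 0.0003408
α₁ + 2α₂ = 0.7996
CA = 0.7996 × 4.23 = 3.38 mmol/L

CA = 3.38 mmol/L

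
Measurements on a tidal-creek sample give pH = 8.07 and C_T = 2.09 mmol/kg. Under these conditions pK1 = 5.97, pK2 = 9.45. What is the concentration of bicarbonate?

[HCO3⁻] = 1.99 mmol/kg

α₁ = 1 / (1 + [H⁺]/K1 + K2/[H⁺]) = 1 / (1 + 10^-2.10 + 10^-1.38)
   = 1 / (1 + 0.0079433 + 0.041687) = 1/1.0496 = 0.9527
[HCO3⁻] = α₁ × DIC = 0.9527 × 2.09 = 1.99 mmol/kg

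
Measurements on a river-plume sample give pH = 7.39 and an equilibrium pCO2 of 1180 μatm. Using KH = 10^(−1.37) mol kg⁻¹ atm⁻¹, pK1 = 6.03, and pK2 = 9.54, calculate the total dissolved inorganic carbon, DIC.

DIC = 1.21 mmol/kg

[CO2*] = KH · pCO2 = 10^(−1.37) × 1180×10^-6 = 5.034×10^-5 mol/kg
α₀ = 1/(1 + K1/[H⁺] + K1K2/[H⁺]²) = 1/(1 + 10^+1.36 + 10^-0.79) = 0.04154
DIC = [CO2*]/α₀ = 5.034×10^-5 / 0.04154 = 1.21 mmol/kg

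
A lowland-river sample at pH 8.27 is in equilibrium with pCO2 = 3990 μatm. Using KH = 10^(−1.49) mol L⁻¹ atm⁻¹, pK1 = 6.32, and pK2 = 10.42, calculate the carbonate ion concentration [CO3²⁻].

[CO2*] = KH · pCO2 = 10^(−1.49) × 3990×10^-6 = 1.291×10^-4 mol/L
α₀ = 1/(1 + K1/[H⁺] + K1K2/[H⁺]²) = 1/(1 + 10^+1.95 + 10^-0.20) = 0.01102
DIC = [CO2*]/α₀ = 1.291×10^-4 / 0.01102 = 11.72 mmol/L
[CO3²⁻] = α₂·DIC; α₂ = 0.006952, so [CO3²⁻] = 0.006952 × 11.72 = 0.0815 mmol/L

[CO3²⁻] = 0.0815 mmol/L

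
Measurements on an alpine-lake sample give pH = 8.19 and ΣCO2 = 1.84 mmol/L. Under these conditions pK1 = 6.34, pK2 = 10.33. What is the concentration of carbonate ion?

[CO3²⁻] = 13.1 μmol/L

α₂ = 1 / (1 + [H⁺]/K2 + [H⁺]²/(K1K2)) = 1 / (1 + 10^+2.14 + 10^+0.29)
   = 1 / (1 + 138.04 + 1.9498) = 1/140.99 = 0.007093
[CO3²⁻] = α₂ × DIC = 0.007093 × 1.84 = 0.0131 mmol/L = 13.1 μmol/L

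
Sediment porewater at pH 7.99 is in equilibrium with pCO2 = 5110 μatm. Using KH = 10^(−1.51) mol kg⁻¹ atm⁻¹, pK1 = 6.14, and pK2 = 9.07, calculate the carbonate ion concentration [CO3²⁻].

[CO3²⁻] = 0.930 mmol/kg

[CO2*] = KH · pCO2 = 10^(−1.51) × 5110×10^-6 = 1.579×10^-4 mol/kg
α₀ = 1/(1 + K1/[H⁺] + K1K2/[H⁺]²) = 1/(1 + 10^+1.85 + 10^+0.77) = 0.01287
DIC = [CO2*]/α₀ = 1.579×10^-4 / 0.01287 = 12.27 mmol/kg
[CO3²⁻] = α₂·DIC; α₂ = 0.07580, so [CO3²⁻] = 0.07580 × 12.27 = 0.930 mmol/kg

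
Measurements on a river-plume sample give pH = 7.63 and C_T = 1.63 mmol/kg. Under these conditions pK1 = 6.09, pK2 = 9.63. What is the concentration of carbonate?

[CO3²⁻] = 15.7 μmol/kg

α₂ = 1 / (1 + [H⁺]/K2 + [H⁺]²/(K1K2)) = 1 / (1 + 10^+2.00 + 10^+0.46)
   = 1 / (1 + 100.00 + 2.8840) = 1/103.88 = 0.009626
[CO3²⁻] = α₂ × DIC = 0.009626 × 1.63 = 0.0157 mmol/kg = 15.7 μmol/kg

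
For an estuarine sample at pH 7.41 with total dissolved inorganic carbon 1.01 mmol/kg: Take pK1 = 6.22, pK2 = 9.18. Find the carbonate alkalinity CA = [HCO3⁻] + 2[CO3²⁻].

CA = [HCO3⁻] + 2[CO3²⁻] = (α₁ + 2α₂)·DIC
At pH 7.41: [H⁺]/K1 = 10^-1.19 = 0.064565, K2/[H⁺] = 10^-1.77 = 0.016982
α₁ = 1/(1 + 0.064565 + 0.016982) = 1/1.0815 = 0.9246; α₂ = α₁·K2/[H⁺] = 0.01570
α₁ + 2α₂ = 0.9560
CA = 0.9560 × 1.01 = 0.966 mmol/kg

CA = 0.966 mmol/kg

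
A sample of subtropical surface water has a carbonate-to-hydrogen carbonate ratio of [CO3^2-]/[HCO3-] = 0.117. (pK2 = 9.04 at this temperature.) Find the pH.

From K2 = [H⁺][CO3^2-]/[HCO3-]:  pH = pK2 + log₁₀([CO3^2-]/[HCO3-])
log₁₀(0.117) = -0.932
pH = 9.04 + (-0.932) = 8.11

pH = 8.11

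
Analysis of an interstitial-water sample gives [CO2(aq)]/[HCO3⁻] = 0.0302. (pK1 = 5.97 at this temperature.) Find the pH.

From K1 = [H⁺][HCO3⁻]/[CO2(aq)]:  pH = pK1 − log₁₀([CO2(aq)]/[HCO3⁻])
log₁₀(0.0302) = -1.520
pH = 5.97 − (-1.520) = 7.49

pH = 7.49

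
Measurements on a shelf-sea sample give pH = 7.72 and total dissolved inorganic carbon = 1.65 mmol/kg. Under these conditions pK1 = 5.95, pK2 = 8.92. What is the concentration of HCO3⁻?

α₁ = 1 / (1 + [H⁺]/K1 + K2/[H⁺]) = 1 / (1 + 10^-1.77 + 10^-1.20)
   = 1 / (1 + 0.016982 + 0.063096) = 1/1.0801 = 0.9259
[HCO3⁻] = α₁ × DIC = 0.9259 × 1.65 = 1.53 mmol/kg

[HCO3⁻] = 1.53 mmol/kg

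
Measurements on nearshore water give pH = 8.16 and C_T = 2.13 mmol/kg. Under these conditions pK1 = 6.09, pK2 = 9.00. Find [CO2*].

α₀ = 1 / (1 + K1/[H⁺] + K1K2/[H⁺]²) = 1 / (1 + 10^+2.07 + 10^+1.23)
   = 1 / (1 + 117.49 + 16.982) = 1/135.47 = 0.007382
[CO2*] = α₀ × DIC = 0.007382 × 2.13 = 0.0157 mmol/kg = 15.7 μmol/kg

[CO2*] = 15.7 μmol/kg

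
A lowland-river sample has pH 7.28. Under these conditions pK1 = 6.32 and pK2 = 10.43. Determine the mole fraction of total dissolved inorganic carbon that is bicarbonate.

α₁ = 1 / (1 + [H⁺]/K1 + K2/[H⁺]) = 1 / (1 + 10^-0.96 + 10^-3.15)
   = 1 / (1 + 0.10965 + 0.00070795) = 1/1.1104 = 0.9006

α₁ = 0.901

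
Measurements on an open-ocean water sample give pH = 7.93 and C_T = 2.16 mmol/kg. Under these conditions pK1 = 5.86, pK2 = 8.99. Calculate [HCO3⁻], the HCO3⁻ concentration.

α₁ = 1 / (1 + [H⁺]/K1 + K2/[H⁺]) = 1 / (1 + 10^-2.07 + 10^-1.06)
   = 1 / (1 + 0.0085114 + 0.087096) = 1/1.0956 = 0.9127
[HCO3⁻] = α₁ × DIC = 0.9127 × 2.16 = 1.97 mmol/kg

[HCO3⁻] = 1.97 mmol/kg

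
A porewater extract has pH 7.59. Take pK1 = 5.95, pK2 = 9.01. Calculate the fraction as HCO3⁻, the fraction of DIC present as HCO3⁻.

α₁ = 1 / (1 + [H⁺]/K1 + K2/[H⁺]) = 1 / (1 + 10^-1.64 + 10^-1.42)
   = 1 / (1 + 0.022909 + 0.038019) = 1/1.0609 = 0.9426

α₁ = 0.943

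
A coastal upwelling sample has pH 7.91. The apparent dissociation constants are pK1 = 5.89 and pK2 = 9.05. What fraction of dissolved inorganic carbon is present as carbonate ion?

α₂ = 0.0670

α₂ = 1 / (1 + [H⁺]/K2 + [H⁺]²/(K1K2)) = 1 / (1 + 10^+1.14 + 10^-0.88)
   = 1 / (1 + 13.804 + 0.13183) = 1/14.936 = 0.06695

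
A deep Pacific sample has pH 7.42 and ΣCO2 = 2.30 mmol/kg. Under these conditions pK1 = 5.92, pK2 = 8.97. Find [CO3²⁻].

[CO3²⁻] = 0.0612 mmol/kg

α₂ = 1 / (1 + [H⁺]/K2 + [H⁺]²/(K1K2)) = 1 / (1 + 10^+1.55 + 10^+0.05)
   = 1 / (1 + 35.481 + 1.1220) = 1/37.603 = 0.02659
[CO3²⁻] = α₂ × DIC = 0.02659 × 2.30 = 0.0612 mmol/kg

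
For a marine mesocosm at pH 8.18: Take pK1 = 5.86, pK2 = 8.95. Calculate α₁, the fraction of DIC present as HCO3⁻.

α₁ = 1 / (1 + [H⁺]/K1 + K2/[H⁺]) = 1 / (1 + 10^-2.32 + 10^-0.77)
   = 1 / (1 + 0.0047863 + 0.16982) = 1/1.1746 = 0.8513

α₁ = 0.851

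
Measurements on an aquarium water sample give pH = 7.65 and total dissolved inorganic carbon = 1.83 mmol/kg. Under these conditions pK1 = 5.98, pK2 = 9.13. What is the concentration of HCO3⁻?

[HCO3⁻] = 1.74 mmol/kg

α₁ = 1 / (1 + [H⁺]/K1 + K2/[H⁺]) = 1 / (1 + 10^-1.67 + 10^-1.48)
   = 1 / (1 + 0.021380 + 0.033113) = 1/1.0545 = 0.9483
[HCO3⁻] = α₁ × DIC = 0.9483 × 1.83 = 1.74 mmol/kg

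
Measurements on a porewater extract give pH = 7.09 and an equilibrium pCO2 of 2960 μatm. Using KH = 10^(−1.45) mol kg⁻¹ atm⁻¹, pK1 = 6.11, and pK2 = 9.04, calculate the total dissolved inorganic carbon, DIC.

DIC = 1.12 mmol/kg

[CO2*] = KH · pCO2 = 10^(−1.45) × 2960×10^-6 = 1.050×10^-4 mol/kg
α₀ = 1/(1 + K1/[H⁺] + K1K2/[H⁺]²) = 1/(1 + 10^+0.98 + 10^-0.97) = 0.09383
DIC = [CO2*]/α₀ = 1.050×10^-4 / 0.09383 = 1.12 mmol/kg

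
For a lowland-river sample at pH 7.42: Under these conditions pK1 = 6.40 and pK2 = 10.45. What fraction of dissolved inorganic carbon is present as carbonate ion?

α₂ = 0.000851

α₂ = 1 / (1 + [H⁺]/K2 + [H⁺]²/(K1K2)) = 1 / (1 + 10^+3.03 + 10^+2.01)
   = 1 / (1 + 1071.5 + 102.33) = 1/1174.8 = 0.0008512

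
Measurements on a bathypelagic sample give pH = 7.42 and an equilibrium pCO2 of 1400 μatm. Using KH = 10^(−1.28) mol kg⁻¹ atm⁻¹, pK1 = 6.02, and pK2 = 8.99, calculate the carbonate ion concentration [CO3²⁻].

[CO3²⁻] = 0.0497 mmol/kg

[CO2*] = KH · pCO2 = 10^(−1.28) × 1400×10^-6 = 7.347×10^-5 mol/kg
α₀ = 1/(1 + K1/[H⁺] + K1K2/[H⁺]²) = 1/(1 + 10^+1.40 + 10^-0.17) = 0.03732
DIC = [CO2*]/α₀ = 7.347×10^-5 / 0.03732 = 1.969 mmol/kg
[CO3²⁻] = α₂·DIC; α₂ = 0.02523, so [CO3²⁻] = 0.02523 × 1.969 = 0.0497 mmol/kg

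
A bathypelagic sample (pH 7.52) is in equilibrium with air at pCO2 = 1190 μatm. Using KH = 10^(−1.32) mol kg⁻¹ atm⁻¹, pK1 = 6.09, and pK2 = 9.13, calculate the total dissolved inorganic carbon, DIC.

DIC = 1.63 mmol/kg

[CO2*] = KH · pCO2 = 10^(−1.32) × 1190×10^-6 = 5.696×10^-5 mol/kg
α₀ = 1/(1 + K1/[H⁺] + K1K2/[H⁺]²) = 1/(1 + 10^+1.43 + 10^-0.18) = 0.03499
DIC = [CO2*]/α₀ = 5.696×10^-5 / 0.03499 = 1.63 mmol/kg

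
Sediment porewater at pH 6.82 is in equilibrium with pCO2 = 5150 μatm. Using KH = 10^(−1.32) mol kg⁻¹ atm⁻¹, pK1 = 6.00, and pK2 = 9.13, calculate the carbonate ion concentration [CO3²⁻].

[CO3²⁻] = 7.98 μmol/kg

[CO2*] = KH · pCO2 = 10^(−1.32) × 5150×10^-6 = 2.465×10^-4 mol/kg
α₀ = 1/(1 + K1/[H⁺] + K1K2/[H⁺]²) = 1/(1 + 10^+0.82 + 10^-1.49) = 0.1309
DIC = [CO2*]/α₀ = 2.465×10^-4 / 0.1309 = 1.883 mmol/kg
[CO3²⁻] = α₂·DIC; α₂ = 0.004236, so [CO3²⁻] = 0.004236 × 1.883 = 0.00798 mmol/kg = 7.98 μmol/kg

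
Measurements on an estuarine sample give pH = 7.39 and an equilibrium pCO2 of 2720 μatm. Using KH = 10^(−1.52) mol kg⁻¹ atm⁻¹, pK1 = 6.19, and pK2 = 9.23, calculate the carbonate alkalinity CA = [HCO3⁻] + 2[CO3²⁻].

CA = 1.34 mmol/kg

[CO2*] = KH · pCO2 = 10^(−1.52) × 2720×10^-6 = 8.214×10^-5 mol/kg
α₀ = 1/(1 + K1/[H⁺] + K1K2/[H⁺]²) = 1/(1 + 10^+1.20 + 10^-0.64) = 0.05855
DIC = [CO2*]/α₀ = 8.214×10^-5 / 0.05855 = 1.403 mmol/kg
CA = (α₁ + 2α₂)·DIC = (0.9280 + 2×0.01341) × 1.403 = 1.34 mmol/kg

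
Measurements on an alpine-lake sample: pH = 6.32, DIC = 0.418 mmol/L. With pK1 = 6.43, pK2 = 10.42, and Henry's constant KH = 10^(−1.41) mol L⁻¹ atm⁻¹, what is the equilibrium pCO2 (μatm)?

pCO2 = 6050 μatm

α₀ = 1 / (1 + K1/[H⁺] + K1K2/[H⁺]²) = 1 / (1 + 10^-0.11 + 10^-4.21)
   = 1 / (1 + 0.77625 + 6.1660×10^-5) = 1/1.7763 = 0.5630
[CO2*] = α₀ × DIC = 0.5630 × 0.418 = 0.2353 mmol/L
pCO2 = [CO2*]/KH = 2.353×10^-4 / 3.890×10^-2 = 6050 μatm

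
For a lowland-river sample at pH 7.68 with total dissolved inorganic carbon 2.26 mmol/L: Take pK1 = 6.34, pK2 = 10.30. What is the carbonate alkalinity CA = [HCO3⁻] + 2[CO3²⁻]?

CA = [HCO3⁻] + 2[CO3²⁻] = (α₁ + 2α₂)·DIC
At pH 7.68: [H⁺]/K1 = 10^-1.34 = 0.045709, K2/[H⁺] = 10^-2.62 = 0.0023988
α₁ = 1/(1 + 0.045709 + 0.0023988) = 1/1.0481 = 0.9541; α₂ = α₁·K2/[H⁺] = 0.002289
α₁ + 2α₂ = 0.9587
CA = 0.9587 × 2.26 = 2.17 mmol/L

CA = 2.17 mmol/L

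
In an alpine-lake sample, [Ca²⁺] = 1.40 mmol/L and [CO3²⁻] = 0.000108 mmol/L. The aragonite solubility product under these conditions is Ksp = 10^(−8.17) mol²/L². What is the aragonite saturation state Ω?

Ω = 0.0224

Ksp = 10^(−8.17) = 6.761×10^-9
Ω = [Ca²⁺][CO3²⁻]/Ksp = (1.40×10^-3)(0.000108×10^-3) / 6.761×10^-9 = 0.0224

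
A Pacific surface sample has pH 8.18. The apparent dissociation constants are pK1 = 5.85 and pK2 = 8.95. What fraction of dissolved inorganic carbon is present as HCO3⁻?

α₁ = 0.851

α₁ = 1 / (1 + [H⁺]/K1 + K2/[H⁺]) = 1 / (1 + 10^-2.33 + 10^-0.77)
   = 1 / (1 + 0.0046774 + 0.16982) = 1/1.1745 = 0.8514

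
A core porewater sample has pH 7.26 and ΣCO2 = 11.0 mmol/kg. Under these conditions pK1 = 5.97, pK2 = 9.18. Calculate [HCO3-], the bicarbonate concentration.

α₁ = 1 / (1 + [H⁺]/K1 + K2/[H⁺]) = 1 / (1 + 10^-1.29 + 10^-1.92)
   = 1 / (1 + 0.051286 + 0.012023) = 1/1.0633 = 0.9405
[HCO3⁻] = α₁ × DIC = 0.9405 × 11.0 = 10.3 mmol/kg

[HCO3⁻] = 10.3 mmol/kg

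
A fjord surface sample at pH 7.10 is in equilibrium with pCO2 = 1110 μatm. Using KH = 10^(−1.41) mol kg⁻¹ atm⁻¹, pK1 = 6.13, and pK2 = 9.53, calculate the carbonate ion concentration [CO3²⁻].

[CO2*] = KH · pCO2 = 10^(−1.41) × 1110×10^-6 = 4.318×10^-5 mol/kg
α₀ = 1/(1 + K1/[H⁺] + K1K2/[H⁺]²) = 1/(1 + 10^+0.97 + 10^-1.46) = 0.09646
DIC = [CO2*]/α₀ = 4.318×10^-5 / 0.09646 = 0.4477 mmol/kg
[CO3²⁻] = α₂·DIC; α₂ = 0.003345, so [CO3²⁻] = 0.003345 × 0.4477 = 0.00150 mmol/kg = 1.50 μmol/kg

[CO3²⁻] = 1.50 μmol/kg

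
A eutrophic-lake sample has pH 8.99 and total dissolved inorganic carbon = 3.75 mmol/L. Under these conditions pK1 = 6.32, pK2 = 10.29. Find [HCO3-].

α₁ = 1 / (1 + [H⁺]/K1 + K2/[H⁺]) = 1 / (1 + 10^-2.67 + 10^-1.30)
   = 1 / (1 + 0.0021380 + 0.050119) = 1/1.0523 = 0.9503
[HCO3⁻] = α₁ × DIC = 0.9503 × 3.75 = 3.56 mmol/L

[HCO3⁻] = 3.56 mmol/L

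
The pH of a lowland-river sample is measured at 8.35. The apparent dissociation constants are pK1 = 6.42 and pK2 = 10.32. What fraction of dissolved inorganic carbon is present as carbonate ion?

α₂ = 0.0105

α₂ = 1 / (1 + [H⁺]/K2 + [H⁺]²/(K1K2)) = 1 / (1 + 10^+1.97 + 10^+0.04)
   = 1 / (1 + 93.325 + 1.0965) = 1/95.422 = 0.01048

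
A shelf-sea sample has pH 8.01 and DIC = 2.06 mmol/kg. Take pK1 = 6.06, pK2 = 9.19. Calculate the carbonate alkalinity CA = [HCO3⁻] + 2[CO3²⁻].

CA = [HCO3⁻] + 2[CO3²⁻] = (α₁ + 2α₂)·DIC
At pH 8.01: [H⁺]/K1 = 10^-1.95 = 0.011220, K2/[H⁺] = 10^-1.18 = 0.066069
α₁ = 1/(1 + 0.011220 + 0.066069) = 1/1.0773 = 0.9283; α₂ = α₁·K2/[H⁺] = 0.06133
α₁ + 2α₂ = 1.0509
CA = 1.0509 × 2.06 = 2.16 mmol/kg

CA = 2.16 mmol/kg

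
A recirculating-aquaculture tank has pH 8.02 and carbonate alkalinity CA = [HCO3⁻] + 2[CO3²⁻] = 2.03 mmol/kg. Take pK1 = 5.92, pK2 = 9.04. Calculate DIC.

DIC = 1.88 mmol/kg

CA = [HCO3⁻] + 2[CO3²⁻] = (α₁ + 2α₂)·DIC
At pH 8.02: [H⁺]/K1 = 10^-2.10 = 0.0079433, K2/[H⁺] = 10^-1.02 = 0.095499
α₁ = 1/(1 + 0.0079433 + 0.095499) = 1/1.1034 = 0.9063; α₂ = α₁·K2/[H⁺] = 0.08655
α₁ + 2α₂ = 1.0793
DIC = CA / (α₁ + 2α₂) = 2.03 / 1.0793 = 1.88 mmol/kg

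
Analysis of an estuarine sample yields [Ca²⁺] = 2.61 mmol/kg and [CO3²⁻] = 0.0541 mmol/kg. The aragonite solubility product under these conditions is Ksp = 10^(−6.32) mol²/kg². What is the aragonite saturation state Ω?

Ksp = 10^(−6.32) = 4.786×10^-7
Ω = [Ca²⁺][CO3²⁻]/Ksp = (2.61×10^-3)(0.0541×10^-3) / 4.786×10^-7 = 0.295

Ω = 0.295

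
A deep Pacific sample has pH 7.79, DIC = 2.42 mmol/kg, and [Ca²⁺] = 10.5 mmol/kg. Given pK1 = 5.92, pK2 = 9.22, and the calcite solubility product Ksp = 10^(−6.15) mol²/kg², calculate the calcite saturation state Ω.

α₂ = 1 / (1 + [H⁺]/K2 + [H⁺]²/(K1K2)) = 1 / (1 + 10^+1.43 + 10^-0.44)
   = 1 / (1 + 26.915 + 0.36308) = 1/28.278 = 0.03536
[CO3²⁻] = α₂ × DIC = 0.03536 × 2.42 = 0.08558 mmol/kg
Ksp = 10^(−6.15) = 7.079×10^-7
Ω = [Ca²⁺][CO3²⁻]/Ksp = (10.5×10^-3)(8.558×10^-5) / 7.079×10^-7 = 1.27

Ω = 1.27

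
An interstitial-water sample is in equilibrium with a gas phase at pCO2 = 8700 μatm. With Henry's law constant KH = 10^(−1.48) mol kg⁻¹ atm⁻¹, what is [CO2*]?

[CO2*] = 288 μmol/kg

KH = 10^(−1.48) = 3.311×10^-2 mol kg⁻¹ atm⁻¹
[CO2*] = KH · pCO2 = 3.311×10^-2 × 8700×10^-6 atm = 2.88×10^-4 mol/kg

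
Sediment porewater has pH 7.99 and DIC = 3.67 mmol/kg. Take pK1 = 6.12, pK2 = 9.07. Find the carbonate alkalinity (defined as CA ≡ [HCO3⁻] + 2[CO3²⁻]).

CA = 3.90 mmol/kg

CA = [HCO3⁻] + 2[CO3²⁻] = (α₁ + 2α₂)·DIC
At pH 7.99: [H⁺]/K1 = 10^-1.87 = 0.013490, K2/[H⁺] = 10^-1.08 = 0.083176
α₁ = 1/(1 + 0.013490 + 0.083176) = 1/1.0967 = 0.9119; α₂ = α₁·K2/[H⁺] = 0.07584
α₁ + 2α₂ = 1.0635
CA = 1.0635 × 3.67 = 3.90 mmol/kg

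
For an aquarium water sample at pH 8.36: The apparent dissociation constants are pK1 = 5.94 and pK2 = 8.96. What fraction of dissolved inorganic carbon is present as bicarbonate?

α₁ = 0.797

α₁ = 1 / (1 + [H⁺]/K1 + K2/[H⁺]) = 1 / (1 + 10^-2.42 + 10^-0.60)
   = 1 / (1 + 0.0038019 + 0.25119) = 1/1.2550 = 0.7968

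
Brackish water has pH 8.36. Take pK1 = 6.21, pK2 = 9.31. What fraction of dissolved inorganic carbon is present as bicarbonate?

α₁ = 0.893

α₁ = 1 / (1 + [H⁺]/K1 + K2/[H⁺]) = 1 / (1 + 10^-2.15 + 10^-0.95)
   = 1 / (1 + 0.0070795 + 0.11220) = 1/1.1193 = 0.8934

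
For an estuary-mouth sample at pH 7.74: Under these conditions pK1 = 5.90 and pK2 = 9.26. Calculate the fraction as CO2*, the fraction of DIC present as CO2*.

α₀ = 0.0138

α₀ = 1 / (1 + K1/[H⁺] + K1K2/[H⁺]²) = 1 / (1 + 10^+1.84 + 10^+0.32)
   = 1 / (1 + 69.183 + 2.0893) = 1/72.272 = 0.01384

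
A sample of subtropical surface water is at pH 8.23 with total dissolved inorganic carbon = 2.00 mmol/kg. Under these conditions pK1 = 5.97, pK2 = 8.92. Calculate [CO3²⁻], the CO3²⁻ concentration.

α₂ = 1 / (1 + [H⁺]/K2 + [H⁺]²/(K1K2)) = 1 / (1 + 10^+0.69 + 10^-1.57)
   = 1 / (1 + 4.8978 + 0.026915) = 1/5.9247 = 0.1688
[CO3²⁻] = α₂ × DIC = 0.1688 × 2.00 = 0.338 mmol/kg

[CO3²⁻] = 0.338 mmol/kg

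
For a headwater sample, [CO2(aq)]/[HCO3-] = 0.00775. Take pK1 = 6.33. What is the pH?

From K1 = [H⁺][HCO3-]/[CO2(aq)]:  pH = pK1 − log₁₀([CO2(aq)]/[HCO3-])
log₁₀(0.00775) = -2.111
pH = 6.33 − (-2.111) = 8.44

pH = 8.44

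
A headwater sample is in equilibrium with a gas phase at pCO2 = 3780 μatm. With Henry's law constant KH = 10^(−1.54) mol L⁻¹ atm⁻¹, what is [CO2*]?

[CO2*] = 109 μmol/L

KH = 10^(−1.54) = 2.884×10^-2 mol L⁻¹ atm⁻¹
[CO2*] = KH · pCO2 = 2.884×10^-2 × 3780×10^-6 atm = 1.09×10^-4 mol/L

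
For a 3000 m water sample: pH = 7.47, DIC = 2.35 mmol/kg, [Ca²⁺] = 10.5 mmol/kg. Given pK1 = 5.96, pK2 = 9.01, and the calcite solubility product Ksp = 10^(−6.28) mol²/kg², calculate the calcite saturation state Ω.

Ω = 1.28

α₂ = 1 / (1 + [H⁺]/K2 + [H⁺]²/(K1K2)) = 1 / (1 + 10^+1.54 + 10^+0.03)
   = 1 / (1 + 34.674 + 1.0715) = 1/36.745 = 0.02721
[CO3²⁻] = α₂ × DIC = 0.02721 × 2.35 = 0.06395 mmol/kg
Ksp = 10^(−6.28) = 5.248×10^-7
Ω = [Ca²⁺][CO3²⁻]/Ksp = (10.5×10^-3)(6.395×10^-5) / 5.248×10^-7 = 1.28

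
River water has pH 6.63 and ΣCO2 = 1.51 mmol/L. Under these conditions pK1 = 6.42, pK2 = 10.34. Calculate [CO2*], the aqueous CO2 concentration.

α₀ = 1 / (1 + K1/[H⁺] + K1K2/[H⁺]²) = 1 / (1 + 10^+0.21 + 10^-3.50)
   = 1 / (1 + 1.6218 + 0.00031623) = 1/2.6221 = 0.3814
[CO2*] = α₀ × DIC = 0.3814 × 1.51 = 0.576 mmol/L

[CO2*] = 0.576 mmol/L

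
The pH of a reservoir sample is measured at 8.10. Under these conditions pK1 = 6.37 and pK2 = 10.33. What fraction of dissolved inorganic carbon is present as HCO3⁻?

α₁ = 1 / (1 + [H⁺]/K1 + K2/[H⁺]) = 1 / (1 + 10^-1.73 + 10^-2.23)
   = 1 / (1 + 0.018621 + 0.0058884) = 1/1.0245 = 0.9761

α₁ = 0.976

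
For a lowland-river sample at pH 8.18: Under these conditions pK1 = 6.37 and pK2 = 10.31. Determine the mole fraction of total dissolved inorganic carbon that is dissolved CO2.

α₀ = 1 / (1 + K1/[H⁺] + K1K2/[H⁺]²) = 1 / (1 + 10^+1.81 + 10^-0.32)
   = 1 / (1 + 64.565 + 0.47863) = 1/66.044 = 0.01514

α₀ = 0.0151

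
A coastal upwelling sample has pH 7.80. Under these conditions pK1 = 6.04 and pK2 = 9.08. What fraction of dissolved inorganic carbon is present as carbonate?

α₂ = 1 / (1 + [H⁺]/K2 + [H⁺]²/(K1K2)) = 1 / (1 + 10^+1.28 + 10^-0.48)
   = 1 / (1 + 19.055 + 0.33113) = 1/20.386 = 0.04905

α₂ = 0.0491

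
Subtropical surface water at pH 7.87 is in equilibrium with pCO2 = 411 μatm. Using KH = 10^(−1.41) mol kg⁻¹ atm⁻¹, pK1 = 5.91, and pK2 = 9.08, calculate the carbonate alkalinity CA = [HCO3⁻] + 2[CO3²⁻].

[CO2*] = KH · pCO2 = 10^(−1.41) × 411×10^-6 = 1.599×10^-5 mol/kg
α₀ = 1/(1 + K1/[H⁺] + K1K2/[H⁺]²) = 1/(1 + 10^+1.96 + 10^+0.75) = 0.01022
DIC = [CO2*]/α₀ = 1.599×10^-5 / 0.01022 = 1.564 mmol/kg
CA = (α₁ + 2α₂)·DIC = (0.9323 + 2×0.05748) × 1.564 = 1.64 mmol/kg

CA = 1.64 mmol/kg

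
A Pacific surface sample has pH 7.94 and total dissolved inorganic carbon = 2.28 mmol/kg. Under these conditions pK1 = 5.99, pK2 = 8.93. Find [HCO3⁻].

α₁ = 1 / (1 + [H⁺]/K1 + K2/[H⁺]) = 1 / (1 + 10^-1.95 + 10^-0.99)
   = 1 / (1 + 0.011220 + 0.10233) = 1/1.1135 = 0.8980
[HCO3⁻] = α₁ × DIC = 0.8980 × 2.28 = 2.05 mmol/kg

[HCO3⁻] = 2.05 mmol/kg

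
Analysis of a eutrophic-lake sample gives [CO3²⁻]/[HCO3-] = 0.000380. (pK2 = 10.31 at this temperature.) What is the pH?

pH = 6.89

From K2 = [H⁺][CO3²⁻]/[HCO3-]:  pH = pK2 + log₁₀([CO3²⁻]/[HCO3-])
log₁₀(0.000380) = -3.420
pH = 10.31 + (-3.420) = 6.89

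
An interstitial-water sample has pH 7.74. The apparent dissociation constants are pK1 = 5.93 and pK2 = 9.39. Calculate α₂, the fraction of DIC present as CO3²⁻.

α₂ = 1 / (1 + [H⁺]/K2 + [H⁺]²/(K1K2)) = 1 / (1 + 10^+1.65 + 10^-0.16)
   = 1 / (1 + 44.668 + 0.69183) = 1/46.360 = 0.02157

α₂ = 0.0216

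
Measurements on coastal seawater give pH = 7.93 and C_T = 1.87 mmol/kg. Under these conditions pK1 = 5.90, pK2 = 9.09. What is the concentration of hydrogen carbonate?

[HCO3⁻] = 1.73 mmol/kg

α₁ = 1 / (1 + [H⁺]/K1 + K2/[H⁺]) = 1 / (1 + 10^-2.03 + 10^-1.16)
   = 1 / (1 + 0.0093325 + 0.069183) = 1/1.0785 = 0.9272
[HCO3⁻] = α₁ × DIC = 0.9272 × 1.87 = 1.73 mmol/kg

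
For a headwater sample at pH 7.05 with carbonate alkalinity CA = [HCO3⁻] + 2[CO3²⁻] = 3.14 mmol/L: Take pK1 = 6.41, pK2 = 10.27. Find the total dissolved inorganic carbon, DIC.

DIC = 3.86 mmol/L

CA = [HCO3⁻] + 2[CO3²⁻] = (α₁ + 2α₂)·DIC
At pH 7.05: [H⁺]/K1 = 10^-0.64 = 0.22909, K2/[H⁺] = 10^-3.22 = 0.00060256
α₁ = 1/(1 + 0.22909 + 0.00060256) = 1/1.2297 = 0.8132; α₂ = α₁·K2/[H⁺] = 0.0004900
α₁ + 2α₂ = 0.8142
DIC = CA / (α₁ + 2α₂) = 3.14 / 0.8142 = 3.86 mmol/L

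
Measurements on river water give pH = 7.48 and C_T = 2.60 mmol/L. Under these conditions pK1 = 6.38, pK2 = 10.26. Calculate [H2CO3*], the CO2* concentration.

[CO2*] = 0.191 mmol/L

α₀ = 1 / (1 + K1/[H⁺] + K1K2/[H⁺]²) = 1 / (1 + 10^+1.10 + 10^-1.68)
   = 1 / (1 + 12.589 + 0.020893) = 1/13.610 = 0.07347
[CO2*] = α₀ × DIC = 0.07347 × 2.60 = 0.191 mmol/L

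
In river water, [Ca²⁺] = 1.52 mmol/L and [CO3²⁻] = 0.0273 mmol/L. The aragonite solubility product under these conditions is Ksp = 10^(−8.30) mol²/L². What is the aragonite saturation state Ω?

Ksp = 10^(−8.30) = 5.012×10^-9
Ω = [Ca²⁺][CO3²⁻]/Ksp = (1.52×10^-3)(0.0273×10^-3) / 5.012×10^-9 = 8.28

Ω = 8.28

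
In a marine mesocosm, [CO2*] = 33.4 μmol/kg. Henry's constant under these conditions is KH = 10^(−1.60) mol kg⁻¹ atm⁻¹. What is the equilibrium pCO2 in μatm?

KH = 10^(−1.60) = 2.512×10^-2 mol kg⁻¹ atm⁻¹
pCO2 = [CO2*]/KH = 33.4×10^-6 / 2.512×10^-2 = 1.33×10^-3 atm = 1330 μatm

pCO2 = 1330 μatm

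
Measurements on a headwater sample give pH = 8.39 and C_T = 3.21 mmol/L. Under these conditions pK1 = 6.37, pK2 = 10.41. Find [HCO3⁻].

α₁ = 1 / (1 + [H⁺]/K1 + K2/[H⁺]) = 1 / (1 + 10^-2.02 + 10^-2.02)
   = 1 / (1 + 0.0095499 + 0.0095499) = 1/1.0191 = 0.9813
[HCO3⁻] = α₁ × DIC = 0.9813 × 3.21 = 3.15 mmol/L

[HCO3⁻] = 3.15 mmol/L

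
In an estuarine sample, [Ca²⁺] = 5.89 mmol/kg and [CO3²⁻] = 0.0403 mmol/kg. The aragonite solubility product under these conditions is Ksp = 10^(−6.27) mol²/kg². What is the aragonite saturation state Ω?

Ksp = 10^(−6.27) = 5.370×10^-7
Ω = [Ca²⁺][CO3²⁻]/Ksp = (5.89×10^-3)(0.0403×10^-3) / 5.370×10^-7 = 0.442

Ω = 0.442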